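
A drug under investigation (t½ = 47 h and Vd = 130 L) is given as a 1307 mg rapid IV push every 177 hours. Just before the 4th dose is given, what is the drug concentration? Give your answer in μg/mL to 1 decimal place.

f = (1/2)^(τ/t½) = (1/2)^(177/47) ≈ 0.0735.
C₀ = D/Vd = 1307/130 ≈ 10.054 μg/mL.
Before the 4th dose, 3 doses have been given. Superposition: Cmin = C₀·(f + f² + … + f^3).
≈ 10.054 × (0.0735 + 0.0054 + 0.0004) ≈ 10.054 × 0.0793 ≈ 0.797 μg/mL.

0.8 μg/mL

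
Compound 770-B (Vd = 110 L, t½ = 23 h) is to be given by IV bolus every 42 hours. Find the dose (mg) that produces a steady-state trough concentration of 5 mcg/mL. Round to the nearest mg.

1400 mg

τ/t½ = 42/23 ≈ 1.8261, so f = (1/2)^(42/23) ≈ 0.282029.
Cmin,ss = (D/Vd)·f/(1−f), so D = Cmin,ss·Vd·(1−f)/f.
D = 5 × 110 × (1−f)/f ≈ 5 × 110 × 2.54573 ≈ 1400.15 mg.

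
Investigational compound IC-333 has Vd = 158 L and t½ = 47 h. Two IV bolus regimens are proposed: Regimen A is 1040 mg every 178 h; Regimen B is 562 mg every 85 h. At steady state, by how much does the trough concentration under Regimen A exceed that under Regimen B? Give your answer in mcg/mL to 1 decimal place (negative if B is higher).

Regimen A: f = (1/2)^(178/47) ≈ 0.0724; Cmin,ss = (1040/158)·f/(1−f) ≈ 0.514 mcg/mL.
Regimen B: f = (1/2)^(85/47) ≈ 0.2855; Cmin,ss = (562/158)·f/(1−f) ≈ 1.421 mcg/mL.
Difference ≈ 0.514 − 1.421 ≈ -0.907 mcg/mL.

-0.9 mcg/mL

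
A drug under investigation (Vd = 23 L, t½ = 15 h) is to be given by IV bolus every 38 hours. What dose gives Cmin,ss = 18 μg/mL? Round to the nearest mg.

τ/t½ = 38/15 ≈ 2.5333, so f = (1/2)^(38/15) ≈ 0.172739.
Cmin,ss = (D/Vd)·f/(1−f), so D = Cmin,ss·Vd·(1−f)/f.
D = 18 × 23 × (1−f)/f ≈ 18 × 23 × 4.78908 ≈ 1982.68 mg.

1983 mg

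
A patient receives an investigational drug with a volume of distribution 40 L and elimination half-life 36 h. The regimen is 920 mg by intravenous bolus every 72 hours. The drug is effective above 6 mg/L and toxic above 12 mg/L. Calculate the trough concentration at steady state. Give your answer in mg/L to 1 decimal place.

7.7 mg/L

The dosing interval is 2 half-lives, so f = 2^(−2) = 0.25.
Accumulation ratio R = 1/(1 − f) = 1/0.75 = 4/3.
Single-dose peak C₀ = D/Vd = 920/40 = 23 mg/L.
Steady-state peak Cmax,ss = C₀·R = 23 × 4/3 ≈ 30.667 mg/L.
Steady-state trough Cmin,ss = Cmax,ss·f ≈ 30.667 × 0.25 ≈ 7.667 mg/L.
Trough 7.7 mg/L vs MEC 6 mg/L: adequate.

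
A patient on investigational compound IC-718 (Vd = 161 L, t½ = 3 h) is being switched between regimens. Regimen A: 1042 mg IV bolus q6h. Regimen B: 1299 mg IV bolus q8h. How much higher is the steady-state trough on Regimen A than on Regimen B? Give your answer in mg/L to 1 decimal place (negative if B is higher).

Regimen A: f = (1/2)^(6/3) ≈ 0.2500; Cmin,ss = (1042/161)·f/(1−f) ≈ 2.157 mg/L.
Regimen B: f = (1/2)^(8/3) ≈ 0.1575; Cmin,ss = (1299/161)·f/(1−f) ≈ 1.508 mg/L.
Difference ≈ 2.157 − 1.508 ≈ 0.649 mg/L.

0.6 mg/L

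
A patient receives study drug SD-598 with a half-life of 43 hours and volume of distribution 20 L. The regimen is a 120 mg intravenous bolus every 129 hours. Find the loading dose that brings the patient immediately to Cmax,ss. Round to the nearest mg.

137 mg

f = (1/2)^(129/43) ≈ 0.125000; accumulation ratio R = 1/(1−f) ≈ 1.14286.
Loading dose to hit Cmax,ss on first dose: D_load = D_maint·R ≈ 120 × 1.14286 ≈ 137.14 mg.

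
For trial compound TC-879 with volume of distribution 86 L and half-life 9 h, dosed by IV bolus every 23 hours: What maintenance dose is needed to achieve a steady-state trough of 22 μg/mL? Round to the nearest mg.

τ/t½ = 23/9 ≈ 2.5556, so f = (1/2)^(23/9) ≈ 0.170099.
Cmin,ss = (D/Vd)·f/(1−f), so D = Cmin,ss·Vd·(1−f)/f.
D = 22 × 86 × (1−f)/f ≈ 22 × 86 × 4.87893 ≈ 9230.94 mg.

9231 mg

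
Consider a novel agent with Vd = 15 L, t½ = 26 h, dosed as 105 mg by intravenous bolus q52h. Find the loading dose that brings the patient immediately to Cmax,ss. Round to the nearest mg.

f = (1/2)^(52/26) ≈ 0.250000; accumulation ratio R = 1/(1−f) ≈ 1.33333.
Loading dose to hit Cmax,ss on first dose: D_load = D_maint·R ≈ 105 × 1.33333 ≈ 140.00 mg.

140 mg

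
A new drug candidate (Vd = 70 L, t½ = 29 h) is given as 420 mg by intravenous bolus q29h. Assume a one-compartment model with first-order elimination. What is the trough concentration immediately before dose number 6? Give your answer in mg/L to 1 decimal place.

5.8 mg/L

f = (1/2)^(τ/t½) = (1/2)^(29/29) ≈ 0.5000.
C₀ = D/Vd = 420/70 ≈ 6.000 mg/L.
Before the 6th dose, 5 doses have been given. Superposition: Cmin = C₀·(f + f² + … + f^5).
≈ 6.000 × (0.5000 + 0.2500 + 0.1250 + 0.0625 + 0.0313) ≈ 6.000 × 0.9688 ≈ 5.813 mg/L.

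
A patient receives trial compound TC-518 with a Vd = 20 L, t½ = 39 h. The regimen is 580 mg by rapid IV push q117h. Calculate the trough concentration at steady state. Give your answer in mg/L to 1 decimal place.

τ = 117 h = 3 half-lives, so f = (1/2)^3 = 0.125.
At steady state, R = 1/(1 − 0.125) = 8/7.
Single-dose peak C₀ = D/Vd = 580/20 = 29 mg/L.
Steady-state peak Cmax,ss = C₀·R = 29 × 8/7 ≈ 33.143 mg/L.
Steady-state trough Cmin,ss = Cmax,ss·f ≈ 33.143 × 0.125 ≈ 4.143 mg/L.

4.1 mg/L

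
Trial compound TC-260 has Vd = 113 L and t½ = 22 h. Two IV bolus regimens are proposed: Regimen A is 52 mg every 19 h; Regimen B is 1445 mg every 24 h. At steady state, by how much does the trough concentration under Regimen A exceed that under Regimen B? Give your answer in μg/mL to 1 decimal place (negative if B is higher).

-10.8 μg/mL

Regimen A: f = (1/2)^(19/22) ≈ 0.5496; Cmin,ss = (52/113)·f/(1−f) ≈ 0.562 μg/mL.
Regimen B: f = (1/2)^(24/22) ≈ 0.4695; Cmin,ss = (1445/113)·f/(1−f) ≈ 11.317 μg/mL.
Difference ≈ 0.562 − 11.317 ≈ -10.755 μg/mL.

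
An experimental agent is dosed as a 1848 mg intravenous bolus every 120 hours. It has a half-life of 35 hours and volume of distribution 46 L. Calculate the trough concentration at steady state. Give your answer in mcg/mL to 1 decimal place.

τ/t½ = 120/35 ≈ 3.4286, so fraction remaining f = (1/2)^(120/35) ≈ 0.0929.
At steady state, accumulation factor R = 1/(1 − e^(−kτ)) ≈ 1.1024.
Each bolus raises the concentration by D/Vd = 1848/46 ≈ 40.174 mcg/mL.
Cmax,ss = C₀/(1 − f) ≈ 40.174/0.9071 ≈ 44.288 mcg/mL.
One interval later, Cmin,ss = Cmax,ss·e^(−kτ) ≈ 44.288 × 0.0929 ≈ 4.114 mcg/mL.

4.1 mcg/mL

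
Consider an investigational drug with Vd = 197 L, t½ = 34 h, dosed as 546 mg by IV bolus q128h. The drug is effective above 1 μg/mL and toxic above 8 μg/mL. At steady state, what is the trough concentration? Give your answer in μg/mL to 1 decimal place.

0.2 μg/mL

Over one 128-h interval, 128/34 ≈ 3.7647 half-lives elapse, leaving f ≈ 0.0736 of each dose.
Single-dose peak C₀ = D/Vd = 546/197 ≈ 2.772 μg/mL.
Steady-state trough Cmin,ss = C₀·f/(1−f) ≈ 2.772 × 0.0736/0.9264 ≈ 0.220 μg/mL.
Trough 0.2 μg/mL vs MEC 1 μg/mL: subtherapeutic.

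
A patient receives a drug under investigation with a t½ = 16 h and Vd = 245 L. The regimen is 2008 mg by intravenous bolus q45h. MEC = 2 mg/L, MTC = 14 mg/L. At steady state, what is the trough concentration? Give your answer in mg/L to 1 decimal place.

k = ln2/t½ = ln2/16 ≈ 0.043322 h⁻¹; fraction remaining f = e^(−kτ) = e^(−0.043322×45) ≈ 0.1423.
At steady state, accumulation factor R = 1/(1 − e^(−kτ)) ≈ 1.1659.
Single-dose peak C₀ = D/Vd = 2008/245 ≈ 8.196 mg/L.
Steady-state peak Cmax,ss = C₀·R ≈ 8.196 × 1.1659 ≈ 9.556 mg/L.
One interval later, Cmin,ss = Cmax,ss·e^(−kτ) ≈ 9.556 × 0.1423 ≈ 1.360 mg/L.
Trough 1.4 mg/L vs MEC 2 mg/L: subtherapeutic.

1.4 mg/L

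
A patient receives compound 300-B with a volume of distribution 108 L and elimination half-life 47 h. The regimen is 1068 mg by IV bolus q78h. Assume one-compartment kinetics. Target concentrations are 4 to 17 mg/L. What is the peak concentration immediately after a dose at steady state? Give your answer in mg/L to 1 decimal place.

k = ln2/t½ = ln2/47 ≈ 0.014748 h⁻¹; fraction remaining f = e^(−kτ) = e^(−0.014748×78) ≈ 0.3165.
At steady state, accumulation factor R = 1/(1 − e^(−kτ)) ≈ 1.4631.
Single-dose peak C₀ = D/Vd = 1068/108 ≈ 9.889 mg/L.
Cmax,ss = C₀/(1 − f) ≈ 9.889/0.6835 ≈ 14.468 mg/L.
Peak 14.5 mg/L vs MTC 17 mg/L: below toxic threshold.

14.5 mg/L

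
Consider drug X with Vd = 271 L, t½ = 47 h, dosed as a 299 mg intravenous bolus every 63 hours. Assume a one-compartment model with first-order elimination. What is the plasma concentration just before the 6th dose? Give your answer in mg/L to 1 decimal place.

0.7 mg/L

f = (1/2)^(τ/t½) = (1/2)^(63/47) ≈ 0.3949.
C₀ = D/Vd = 299/271 ≈ 1.103 mg/L.
Before the 6th dose, 5 doses have been given. Superposition: Cmin = C₀·(f + f² + … + f^5).
≈ 1.103 × (0.3949 + 0.1559 + 0.0616 + 0.0243 + 0.0096) ≈ 1.103 × 0.6463 ≈ 0.713 mg/L.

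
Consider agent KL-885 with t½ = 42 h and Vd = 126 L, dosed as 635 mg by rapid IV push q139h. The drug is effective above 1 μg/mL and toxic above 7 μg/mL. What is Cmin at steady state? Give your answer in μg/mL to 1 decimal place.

0.6 μg/mL

τ/t½ = 139/42 ≈ 3.3095, so fraction remaining f = (1/2)^(139/42) ≈ 0.1009.
At steady state, accumulation factor R = 1/(1 − e^(−kτ)) ≈ 1.1122.
Each bolus raises the concentration by D/Vd = 635/126 ≈ 5.040 μg/mL.
Cmax,ss = C₀/(1 − f) ≈ 5.040/0.8991 ≈ 5.606 μg/mL.
One interval later, Cmin,ss = Cmax,ss·e^(−kτ) ≈ 5.606 × 0.1009 ≈ 0.566 μg/mL.
Trough 0.6 μg/mL vs MEC 1 μg/mL: subtherapeutic.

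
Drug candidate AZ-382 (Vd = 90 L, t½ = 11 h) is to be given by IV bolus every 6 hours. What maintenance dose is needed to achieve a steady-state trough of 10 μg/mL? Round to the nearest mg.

τ/t½ = 6/11 ≈ 0.54545, so f = (1/2)^(6/11) ≈ 0.685175.
Cmin,ss = (D/Vd)·f/(1−f), so D = Cmin,ss·Vd·(1−f)/f.
D = 10 × 90 × (1−f)/f ≈ 10 × 90 × 0.45948 ≈ 413.53 mg.

414 mg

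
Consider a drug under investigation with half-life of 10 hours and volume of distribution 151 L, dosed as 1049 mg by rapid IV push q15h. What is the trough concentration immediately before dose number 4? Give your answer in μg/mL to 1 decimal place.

3.6 μg/mL

f = (1/2)^(τ/t½) = (1/2)^(15/10) ≈ 0.3536.
C₀ = D/Vd = 1049/151 ≈ 6.947 μg/mL.
Before the 4th dose, 3 doses have been given. Superposition: Cmin = C₀·(f + f² + … + f^3).
≈ 6.947 × (0.3536 + 0.1250 + 0.0442) ≈ 6.947 × 0.5228 ≈ 3.632 μg/mL.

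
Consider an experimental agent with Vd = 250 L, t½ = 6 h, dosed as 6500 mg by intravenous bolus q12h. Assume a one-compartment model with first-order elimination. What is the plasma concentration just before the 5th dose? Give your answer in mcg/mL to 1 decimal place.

f = (1/2)^(τ/t½) = (1/2)^(12/6) ≈ 0.2500.
C₀ = D/Vd = 6500/250 ≈ 26.000 mcg/mL.
Before the 5th dose, 4 doses have been given. Superposition: Cmin = C₀·(f + f² + … + f^4).
≈ 26.000 × (0.2500 + 0.0625 + 0.0156 + 0.0039) ≈ 26.000 × 0.3320 ≈ 8.632 mcg/mL.

8.6 mcg/mL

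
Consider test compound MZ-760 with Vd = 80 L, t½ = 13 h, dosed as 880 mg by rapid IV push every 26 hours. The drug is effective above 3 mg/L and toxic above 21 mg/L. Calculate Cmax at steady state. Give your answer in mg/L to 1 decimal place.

14.7 mg/L

The dosing interval is 2 half-lives, so f = 2^(−2) = 0.25.
At steady state, R = 1/(1 − 0.25) = 4/3.
Single-dose peak C₀ = D/Vd = 880/80 = 11 mg/L.
Steady-state peak Cmax,ss = C₀·R = 11 × 4/3 ≈ 14.667 mg/L.
Peak 14.7 mg/L vs MTC 21 mg/L: below toxic threshold.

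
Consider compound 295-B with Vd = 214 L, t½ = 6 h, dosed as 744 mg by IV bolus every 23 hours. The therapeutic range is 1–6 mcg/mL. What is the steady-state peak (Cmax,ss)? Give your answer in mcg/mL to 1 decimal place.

3.7 mcg/mL

Over one 23-h interval, 23/6 ≈ 3.8333 half-lives elapse, leaving f ≈ 0.0702 of each dose.
At steady state, accumulation factor R = 1/(1 − e^(−kτ)) ≈ 1.0755.
Single-dose peak C₀ = D/Vd = 744/214 ≈ 3.477 mcg/mL.
Cmax,ss = C₀/(1 − f) ≈ 3.477/0.9298 ≈ 3.740 mcg/mL.
Peak 3.7 mcg/mL vs MTC 6 mcg/mL: below toxic threshold.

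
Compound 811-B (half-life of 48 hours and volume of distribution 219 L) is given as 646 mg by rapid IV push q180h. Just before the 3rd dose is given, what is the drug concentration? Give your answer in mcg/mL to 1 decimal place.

f = (1/2)^(τ/t½) = (1/2)^(180/48) ≈ 0.0743.
C₀ = D/Vd = 646/219 ≈ 2.950 mcg/mL.
Before the 3rd dose, 2 doses have been given. Superposition: Cmin = C₀·(f + f²).
≈ 2.950 × (0.0743 + 0.0055) ≈ 2.950 × 0.0798 ≈ 0.235 mcg/mL.

0.2 mcg/mL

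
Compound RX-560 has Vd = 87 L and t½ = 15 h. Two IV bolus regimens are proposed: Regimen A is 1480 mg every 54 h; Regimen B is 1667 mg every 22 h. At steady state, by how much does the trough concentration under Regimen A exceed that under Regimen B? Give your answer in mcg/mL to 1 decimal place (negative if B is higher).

-9.3 mcg/mL

Regimen A: f = (1/2)^(54/15) ≈ 0.0825; Cmin,ss = (1480/87)·f/(1−f) ≈ 1.530 mcg/mL.
Regimen B: f = (1/2)^(22/15) ≈ 0.3618; Cmin,ss = (1667/87)·f/(1−f) ≈ 10.862 mcg/mL.
Difference ≈ 1.530 − 10.862 ≈ -9.332 mcg/mL.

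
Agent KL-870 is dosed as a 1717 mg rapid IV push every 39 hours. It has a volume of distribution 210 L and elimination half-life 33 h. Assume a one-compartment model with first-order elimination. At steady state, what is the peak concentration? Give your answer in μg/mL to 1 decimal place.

14.6 μg/mL

k = ln2/t½ = ln2/33 ≈ 0.021004 h⁻¹; fraction remaining f = e^(−kτ) = e^(−0.021004×39) ≈ 0.4408.
At steady state, accumulation factor R = 1/(1 − e^(−kτ)) ≈ 1.7883.
Each bolus raises the concentration by D/Vd = 1717/210 ≈ 8.176 μg/mL.
Steady-state peak Cmax,ss = C₀·R ≈ 8.176 × 1.7883 ≈ 14.621 μg/mL.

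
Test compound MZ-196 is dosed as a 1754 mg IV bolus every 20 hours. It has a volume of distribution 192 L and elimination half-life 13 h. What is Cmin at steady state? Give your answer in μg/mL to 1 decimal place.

Over one 20-h interval, 20/13 ≈ 1.5385 half-lives elapse, leaving f ≈ 0.3443 of each dose.
At steady state, accumulation factor R = 1/(1 − e^(−kτ)) ≈ 1.5251.
Each bolus raises the concentration by D/Vd = 1754/192 ≈ 9.135 μg/mL.
Cmax,ss = C₀/(1 − f) ≈ 9.135/0.6557 ≈ 13.932 μg/mL.
One interval later, Cmin,ss = Cmax,ss·e^(−kτ) ≈ 13.932 × 0.3443 ≈ 4.797 μg/mL.

4.8 μg/mL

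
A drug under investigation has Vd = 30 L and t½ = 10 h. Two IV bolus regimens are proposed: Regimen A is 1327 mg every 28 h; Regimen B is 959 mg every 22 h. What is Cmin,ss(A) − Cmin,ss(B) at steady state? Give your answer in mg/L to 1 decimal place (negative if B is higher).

Regimen A: f = (1/2)^(28/10) ≈ 0.1436; Cmin,ss = (1327/30)·f/(1−f) ≈ 7.417 mg/L.
Regimen B: f = (1/2)^(22/10) ≈ 0.2176; Cmin,ss = (959/30)·f/(1−f) ≈ 8.891 mg/L.
Difference ≈ 7.417 − 8.891 ≈ -1.474 mg/L.

-1.5 mg/L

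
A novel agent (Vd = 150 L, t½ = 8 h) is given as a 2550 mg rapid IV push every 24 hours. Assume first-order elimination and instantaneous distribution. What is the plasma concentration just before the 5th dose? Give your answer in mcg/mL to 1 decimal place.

2.4 mcg/mL

f = (1/2)^(τ/t½) = (1/2)^(24/8) ≈ 0.1250.
C₀ = D/Vd = 2550/150 ≈ 17.000 mcg/mL.
Before the 5th dose, 4 doses have been given. Superposition: Cmin = C₀·(f + f² + … + f^4).
≈ 17.000 × (0.1250 + 0.0156 + 0.0020 + 0.0002) ≈ 17.000 × 0.1428 ≈ 2.428 mcg/mL.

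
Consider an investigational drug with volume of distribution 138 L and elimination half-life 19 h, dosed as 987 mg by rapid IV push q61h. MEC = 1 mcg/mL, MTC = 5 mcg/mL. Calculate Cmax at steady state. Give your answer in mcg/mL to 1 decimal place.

8.0 mcg/mL

τ/t½ = 61/19 ≈ 3.2105, so fraction remaining f = (1/2)^(61/19) ≈ 0.1080.
Accumulation ratio R = 1/(1 − f) ≈ 1/0.8920 ≈ 1.1211.
Each bolus raises the concentration by D/Vd = 987/138 ≈ 7.152 mcg/mL.
Steady-state peak Cmax,ss = C₀·R ≈ 7.152 × 1.1211 ≈ 8.018 mcg/mL.
Peak 8.0 mcg/mL vs MTC 5 mcg/mL: exceeds toxic threshold.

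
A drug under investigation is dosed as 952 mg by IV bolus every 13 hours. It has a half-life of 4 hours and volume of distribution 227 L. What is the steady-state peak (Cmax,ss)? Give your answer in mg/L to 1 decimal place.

k = ln2/t½ = ln2/4 ≈ 0.173287 h⁻¹; fraction remaining f = e^(−kτ) = e^(−0.173287×13) ≈ 0.1051.
Accumulation ratio R = 1/(1 − f) ≈ 1/0.8949 ≈ 1.1174.
Single-dose peak C₀ = D/Vd = 952/227 ≈ 4.194 mg/L.
Cmax,ss = C₀/(1 − f) ≈ 4.194/0.8949 ≈ 4.687 mg/L.

4.7 mg/L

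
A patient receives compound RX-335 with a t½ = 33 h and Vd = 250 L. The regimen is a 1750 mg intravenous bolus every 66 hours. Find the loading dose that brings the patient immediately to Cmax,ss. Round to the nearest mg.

f = (1/2)^(66/33) ≈ 0.250000; accumulation ratio R = 1/(1−f) ≈ 1.33333.
Loading dose to hit Cmax,ss on first dose: D_load = D_maint·R ≈ 1750 × 1.33333 ≈ 2333.33 mg.

2333 mg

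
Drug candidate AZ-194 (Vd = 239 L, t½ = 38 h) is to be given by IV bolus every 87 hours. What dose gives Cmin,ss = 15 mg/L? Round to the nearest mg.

τ/t½ = 87/38 ≈ 2.2895, so f = (1/2)^(87/38) ≈ 0.204550.
Cmin,ss = (D/Vd)·f/(1−f), so D = Cmin,ss·Vd·(1−f)/f.
D = 15 × 239 × (1−f)/f ≈ 15 × 239 × 3.88878 ≈ 13941.28 mg.

13941 mg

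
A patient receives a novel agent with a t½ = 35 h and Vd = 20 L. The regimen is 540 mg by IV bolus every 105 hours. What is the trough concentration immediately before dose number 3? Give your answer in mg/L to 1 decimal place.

3.8 mg/L

f = (1/2)^(τ/t½) = (1/2)^(105/35) ≈ 0.1250.
C₀ = D/Vd = 540/20 ≈ 27.000 mg/L.
Before the 3rd dose, 2 doses have been given. Superposition: Cmin = C₀·(f + f²).
≈ 27.000 × (0.1250 + 0.0156) ≈ 27.000 × 0.1406 ≈ 3.796 mg/L.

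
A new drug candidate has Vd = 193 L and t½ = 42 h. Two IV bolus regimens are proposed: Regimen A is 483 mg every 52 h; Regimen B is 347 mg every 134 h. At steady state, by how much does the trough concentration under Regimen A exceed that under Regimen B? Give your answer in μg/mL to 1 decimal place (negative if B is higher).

1.6 μg/mL

Regimen A: f = (1/2)^(52/42) ≈ 0.4239; Cmin,ss = (483/193)·f/(1−f) ≈ 1.841 μg/mL.
Regimen B: f = (1/2)^(134/42) ≈ 0.1095; Cmin,ss = (347/193)·f/(1−f) ≈ 0.221 μg/mL.
Difference ≈ 1.841 − 0.221 ≈ 1.620 μg/mL.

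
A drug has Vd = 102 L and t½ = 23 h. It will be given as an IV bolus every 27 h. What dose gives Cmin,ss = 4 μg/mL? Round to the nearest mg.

513 mg

τ/t½ = 27/23 ≈ 1.1739, so f = (1/2)^(27/23) ≈ 0.443218.
Cmin,ss = (D/Vd)·f/(1−f), so D = Cmin,ss·Vd·(1−f)/f.
D = 4 × 102 × (1−f)/f ≈ 4 × 102 × 1.25623 ≈ 512.54 mg.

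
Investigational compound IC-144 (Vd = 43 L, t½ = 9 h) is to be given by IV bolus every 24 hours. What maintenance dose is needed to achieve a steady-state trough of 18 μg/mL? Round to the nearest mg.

4141 mg

τ/t½ = 24/9 ≈ 2.6667, so f = (1/2)^(24/9) ≈ 0.157490.
Cmin,ss = (D/Vd)·f/(1−f), so D = Cmin,ss·Vd·(1−f)/f.
D = 18 × 43 × (1−f)/f ≈ 18 × 43 × 5.34961 ≈ 4140.60 mg.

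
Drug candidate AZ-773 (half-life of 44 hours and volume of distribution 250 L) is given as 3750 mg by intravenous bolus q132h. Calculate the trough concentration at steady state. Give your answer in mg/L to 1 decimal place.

τ = 132 h = 3 half-lives, so f = (1/2)^3 = 0.125.
At steady state, R = 1/(1 − 0.125) = 8/7.
Single-dose peak C₀ = D/Vd = 3750/250 = 15 mg/L.
Steady-state peak Cmax,ss = C₀·R = 15 × 8/7 ≈ 17.143 mg/L.
Steady-state trough Cmin,ss = Cmax,ss·f ≈ 17.143 × 0.125 ≈ 2.143 mg/L.

2.1 mg/L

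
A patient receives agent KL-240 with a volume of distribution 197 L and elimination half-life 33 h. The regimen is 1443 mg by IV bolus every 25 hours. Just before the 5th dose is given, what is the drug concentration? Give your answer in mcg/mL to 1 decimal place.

9.3 mcg/mL

f = (1/2)^(τ/t½) = (1/2)^(25/33) ≈ 0.5915.
C₀ = D/Vd = 1443/197 ≈ 7.325 mcg/mL.
Before the 5th dose, 4 doses have been given. Superposition: Cmin = C₀·(f + f² + … + f^4).
≈ 7.325 × (0.5915 + 0.3499 + 0.2069 + 0.1224) ≈ 7.325 × 1.2707 ≈ 9.308 mcg/mL.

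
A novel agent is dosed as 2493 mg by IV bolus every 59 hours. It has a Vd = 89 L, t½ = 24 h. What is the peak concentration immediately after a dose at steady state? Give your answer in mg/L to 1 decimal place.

34.2 mg/L

k = ln2/t½ = ln2/24 ≈ 0.028881 h⁻¹; fraction remaining f = e^(−kτ) = e^(−0.028881×59) ≈ 0.1820.
At steady state, accumulation factor R = 1/(1 − e^(−kτ)) ≈ 1.2225.
Each bolus raises the concentration by D/Vd = 2493/89 ≈ 28.011 mg/L.
Cmax,ss = C₀/(1 − f) ≈ 28.011/0.8180 ≈ 34.243 mg/L.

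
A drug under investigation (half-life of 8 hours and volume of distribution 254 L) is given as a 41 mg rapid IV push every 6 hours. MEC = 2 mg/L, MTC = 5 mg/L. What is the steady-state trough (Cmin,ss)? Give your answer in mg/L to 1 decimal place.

0.2 mg/L

τ/t½ = 6/8 ≈ 0.75, so fraction remaining f = (1/2)^(6/8) ≈ 0.5946.
Accumulation ratio R = 1/(1 − f) ≈ 1/0.4054 ≈ 2.4667.
Each bolus raises the concentration by D/Vd = 41/254 ≈ 0.161 mg/L.
Steady-state peak Cmax,ss = C₀·R ≈ 0.161 × 2.4667 ≈ 0.397 mg/L.
Steady-state trough Cmin,ss = Cmax,ss·f ≈ 0.397 × 0.5946 ≈ 0.236 mg/L.
Trough 0.2 mg/L vs MEC 2 mg/L: subtherapeutic.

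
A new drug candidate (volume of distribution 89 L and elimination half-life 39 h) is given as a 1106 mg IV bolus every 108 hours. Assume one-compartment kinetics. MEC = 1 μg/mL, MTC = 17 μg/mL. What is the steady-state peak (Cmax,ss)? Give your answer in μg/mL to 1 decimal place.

k = ln2/t½ = ln2/39 ≈ 0.017773 h⁻¹; fraction remaining f = e^(−kτ) = e^(−0.017773×108) ≈ 0.1467.
Accumulation ratio R = 1/(1 − f) ≈ 1/0.8533 ≈ 1.1719.
Single-dose peak C₀ = D/Vd = 1106/89 ≈ 12.427 μg/mL.
Steady-state peak Cmax,ss = C₀·R ≈ 12.427 × 1.1719 ≈ 14.563 μg/mL.
Peak 14.6 μg/mL vs MTC 17 μg/mL: below toxic threshold.

14.6 μg/mL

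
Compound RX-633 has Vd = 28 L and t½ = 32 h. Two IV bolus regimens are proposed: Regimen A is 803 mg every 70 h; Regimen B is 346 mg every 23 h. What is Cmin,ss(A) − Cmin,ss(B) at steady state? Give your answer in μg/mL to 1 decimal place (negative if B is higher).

-11.1 μg/mL

Regimen A: f = (1/2)^(70/32) ≈ 0.2195; Cmin,ss = (803/28)·f/(1−f) ≈ 8.065 μg/mL.
Regimen B: f = (1/2)^(23/32) ≈ 0.6076; Cmin,ss = (346/28)·f/(1−f) ≈ 19.134 μg/mL.
Difference ≈ 8.065 − 19.134 ≈ -11.069 μg/mL.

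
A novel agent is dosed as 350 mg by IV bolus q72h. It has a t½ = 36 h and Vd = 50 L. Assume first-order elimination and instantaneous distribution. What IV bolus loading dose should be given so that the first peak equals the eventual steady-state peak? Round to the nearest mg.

467 mg

f = (1/2)^(72/36) ≈ 0.250000; accumulation ratio R = 1/(1−f) ≈ 1.33333.
Loading dose to hit Cmax,ss on first dose: D_load = D_maint·R ≈ 350 × 1.33333 ≈ 466.67 mg.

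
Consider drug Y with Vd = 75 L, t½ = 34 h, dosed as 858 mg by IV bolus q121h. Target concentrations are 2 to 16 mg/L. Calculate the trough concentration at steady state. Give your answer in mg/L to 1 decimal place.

1.1 mg/L

Over one 121-h interval, 121/34 ≈ 3.5588 half-lives elapse, leaving f ≈ 0.0849 of each dose.
Single-dose peak C₀ = D/Vd = 858/75 ≈ 11.440 mg/L.
Steady-state trough Cmin,ss = C₀·f/(1−f) ≈ 11.440 × 0.0849/0.9151 ≈ 1.061 mg/L.
Trough 1.1 mg/L vs MEC 2 mg/L: subtherapeutic.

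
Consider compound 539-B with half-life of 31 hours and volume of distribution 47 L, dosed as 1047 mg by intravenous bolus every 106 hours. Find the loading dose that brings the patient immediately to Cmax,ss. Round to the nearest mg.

1155 mg

f = (1/2)^(106/31) ≈ 0.093470; accumulation ratio R = 1/(1−f) ≈ 1.10311.
Loading dose to hit Cmax,ss on first dose: D_load = D_maint·R ≈ 1047 × 1.10311 ≈ 1154.96 mg.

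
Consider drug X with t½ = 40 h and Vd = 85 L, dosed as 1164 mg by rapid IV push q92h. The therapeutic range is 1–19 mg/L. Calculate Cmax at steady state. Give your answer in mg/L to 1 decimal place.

Over one 92-h interval, 92/40 ≈ 2.3 half-lives elapse, leaving f ≈ 0.2031 of each dose.
Accumulation ratio R = 1/(1 − f) ≈ 1/0.7969 ≈ 1.2549.
Single-dose peak C₀ = D/Vd = 1164/85 ≈ 13.694 mg/L.
Steady-state peak Cmax,ss = C₀·R ≈ 13.694 × 1.2549 ≈ 17.185 mg/L.
Peak 17.2 mg/L vs MTC 19 mg/L: below toxic threshold.

17.2 mg/L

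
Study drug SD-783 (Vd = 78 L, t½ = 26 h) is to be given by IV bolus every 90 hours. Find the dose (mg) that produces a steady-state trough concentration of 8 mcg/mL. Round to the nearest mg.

τ/t½ = 90/26 ≈ 3.4615, so f = (1/2)^(90/26) ≈ 0.090776.
Cmin,ss = (D/Vd)·f/(1−f), so D = Cmin,ss·Vd·(1−f)/f.
D = 8 × 78 × (1−f)/f ≈ 8 × 78 × 10.01613 ≈ 6250.07 mg.

6250 mg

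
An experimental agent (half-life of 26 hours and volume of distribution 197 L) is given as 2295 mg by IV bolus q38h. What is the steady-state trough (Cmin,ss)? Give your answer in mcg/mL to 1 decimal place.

Over one 38-h interval, 38/26 ≈ 1.4615 half-lives elapse, leaving f ≈ 0.3631 of each dose.
Each bolus raises the concentration by D/Vd = 2295/197 ≈ 11.650 mcg/mL.
Steady-state trough Cmin,ss = C₀·f/(1−f) ≈ 11.650 × 0.3631/0.6369 ≈ 6.642 mcg/mL.

6.6 mcg/mL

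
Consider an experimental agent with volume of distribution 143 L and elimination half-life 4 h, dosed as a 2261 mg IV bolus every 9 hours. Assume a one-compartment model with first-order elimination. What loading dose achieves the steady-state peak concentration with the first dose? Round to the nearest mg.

f = (1/2)^(9/4) ≈ 0.210224; accumulation ratio R = 1/(1−f) ≈ 1.26618.
Loading dose to hit Cmax,ss on first dose: D_load = D_maint·R ≈ 2261 × 1.26618 ≈ 2862.83 mg.

2863 mg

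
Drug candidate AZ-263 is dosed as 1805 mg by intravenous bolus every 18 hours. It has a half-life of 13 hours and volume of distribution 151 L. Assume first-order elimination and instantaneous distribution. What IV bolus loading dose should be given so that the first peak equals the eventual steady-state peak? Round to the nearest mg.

f = (1/2)^(18/13) ≈ 0.382992; accumulation ratio R = 1/(1−f) ≈ 1.62072.
Loading dose to hit Cmax,ss on first dose: D_load = D_maint·R ≈ 1805 × 1.62072 ≈ 2925.40 mg.

2925 mg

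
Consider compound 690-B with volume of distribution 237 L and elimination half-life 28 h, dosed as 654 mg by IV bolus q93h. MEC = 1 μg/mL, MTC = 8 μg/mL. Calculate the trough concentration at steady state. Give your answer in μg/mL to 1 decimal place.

0.3 μg/mL

τ/t½ = 93/28 ≈ 3.3214, so fraction remaining f = (1/2)^(93/28) ≈ 0.1000.
At steady state, accumulation factor R = 1/(1 − e^(−kτ)) ≈ 1.1111.
Single-dose peak C₀ = D/Vd = 654/237 ≈ 2.759 μg/mL.
Cmax,ss = C₀/(1 − f) ≈ 2.759/0.9000 ≈ 3.066 μg/mL.
One interval later, Cmin,ss = Cmax,ss·e^(−kτ) ≈ 3.066 × 0.1000 ≈ 0.307 μg/mL.
Trough 0.3 μg/mL vs MEC 1 μg/mL: subtherapeutic.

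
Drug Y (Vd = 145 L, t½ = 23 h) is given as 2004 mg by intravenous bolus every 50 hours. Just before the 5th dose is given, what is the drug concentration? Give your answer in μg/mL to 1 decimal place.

f = (1/2)^(τ/t½) = (1/2)^(50/23) ≈ 0.2216.
C₀ = D/Vd = 2004/145 ≈ 13.821 μg/mL.
Before the 5th dose, 4 doses have been given. Superposition: Cmin = C₀·(f + f² + … + f^4).
≈ 13.821 × (0.2216 + 0.0491 + 0.0109 + 0.0024) ≈ 13.821 × 0.2840 ≈ 3.925 μg/mL.

3.9 μg/mL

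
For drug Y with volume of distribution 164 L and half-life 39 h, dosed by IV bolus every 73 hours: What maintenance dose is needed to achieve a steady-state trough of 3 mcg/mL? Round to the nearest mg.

τ/t½ = 73/39 ≈ 1.8718, so f = (1/2)^(73/39) ≈ 0.273233.
Cmin,ss = (D/Vd)·f/(1−f), so D = Cmin,ss·Vd·(1−f)/f.
D = 3 × 164 × (1−f)/f ≈ 3 × 164 × 2.65988 ≈ 1308.66 mg.

1309 mg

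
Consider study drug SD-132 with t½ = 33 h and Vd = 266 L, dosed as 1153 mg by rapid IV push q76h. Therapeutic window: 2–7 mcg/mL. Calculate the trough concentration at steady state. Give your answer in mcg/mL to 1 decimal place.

k = ln2/t½ = ln2/33 ≈ 0.021004 h⁻¹; fraction remaining f = e^(−kτ) = e^(−0.021004×76) ≈ 0.2026.
Accumulation ratio R = 1/(1 − f) ≈ 1/0.7974 ≈ 1.2541.
Single-dose peak C₀ = D/Vd = 1153/266 ≈ 4.335 mcg/mL.
Cmax,ss = C₀/(1 − f) ≈ 4.335/0.7974 ≈ 5.436 mcg/mL.
Steady-state trough Cmin,ss = Cmax,ss·f ≈ 5.436 × 0.2026 ≈ 1.101 mcg/mL.
Trough 1.1 mcg/mL vs MEC 2 mcg/mL: subtherapeutic.

1.1 mcg/mL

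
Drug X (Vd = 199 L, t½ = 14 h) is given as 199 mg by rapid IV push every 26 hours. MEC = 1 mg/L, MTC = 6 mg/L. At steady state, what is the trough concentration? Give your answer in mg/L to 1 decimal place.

0.4 mg/L

τ/t½ = 26/14 ≈ 1.8571, so fraction remaining f = (1/2)^(26/14) ≈ 0.2760.
Single-dose peak C₀ = D/Vd = 199/199 ≈ 1.000 mg/L.
Steady-state trough Cmin,ss = C₀·f/(1−f) ≈ 1.000 × 0.2760/0.7240 ≈ 0.381 mg/L.
Trough 0.4 mg/L vs MEC 1 mg/L: subtherapeutic.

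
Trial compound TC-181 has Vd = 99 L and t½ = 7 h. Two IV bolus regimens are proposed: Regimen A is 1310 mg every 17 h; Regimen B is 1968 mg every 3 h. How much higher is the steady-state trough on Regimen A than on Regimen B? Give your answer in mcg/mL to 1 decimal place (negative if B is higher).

-54.5 mcg/mL

Regimen A: f = (1/2)^(17/7) ≈ 0.1857; Cmin,ss = (1310/99)·f/(1−f) ≈ 3.018 mcg/mL.
Regimen B: f = (1/2)^(3/7) ≈ 0.7430; Cmin,ss = (1968/99)·f/(1−f) ≈ 57.471 mcg/mL.
Difference ≈ 3.018 − 57.471 ≈ -54.453 mcg/mL.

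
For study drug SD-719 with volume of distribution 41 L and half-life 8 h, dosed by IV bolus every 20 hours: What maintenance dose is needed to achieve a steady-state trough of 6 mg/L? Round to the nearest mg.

τ/t½ = 20/8 ≈ 2.5, so f = (1/2)^(20/8) ≈ 0.176777.
Cmin,ss = (D/Vd)·f/(1−f), so D = Cmin,ss·Vd·(1−f)/f.
D = 6 × 41 × (1−f)/f ≈ 6 × 41 × 4.65684 ≈ 1145.58 mg.

1146 mg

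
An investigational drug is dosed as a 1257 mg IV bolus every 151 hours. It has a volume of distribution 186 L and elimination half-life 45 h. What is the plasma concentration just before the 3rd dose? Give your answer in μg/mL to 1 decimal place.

f = (1/2)^(τ/t½) = (1/2)^(151/45) ≈ 0.0977.
C₀ = D/Vd = 1257/186 ≈ 6.758 μg/mL.
Before the 3rd dose, 2 doses have been given. Superposition: Cmin = C₀·(f + f²).
≈ 6.758 × (0.0977 + 0.0095) ≈ 6.758 × 0.1072 ≈ 0.724 μg/mL.

0.7 μg/mL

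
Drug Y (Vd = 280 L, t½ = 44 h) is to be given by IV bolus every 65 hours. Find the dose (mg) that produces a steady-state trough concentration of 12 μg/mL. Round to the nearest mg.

5995 mg

τ/t½ = 65/44 ≈ 1.4773, so f = (1/2)^(65/44) ≈ 0.359167.
Cmin,ss = (D/Vd)·f/(1−f), so D = Cmin,ss·Vd·(1−f)/f.
D = 12 × 280 × (1−f)/f ≈ 12 × 280 × 1.78422 ≈ 5994.98 mg.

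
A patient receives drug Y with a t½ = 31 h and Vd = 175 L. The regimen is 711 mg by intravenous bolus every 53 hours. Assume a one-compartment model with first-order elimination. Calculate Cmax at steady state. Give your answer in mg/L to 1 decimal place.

5.9 mg/L

k = ln2/t½ = ln2/31 ≈ 0.022360 h⁻¹; fraction remaining f = e^(−kτ) = e^(−0.022360×53) ≈ 0.3057.
At steady state, accumulation factor R = 1/(1 − e^(−kτ)) ≈ 1.4403.
Single-dose peak C₀ = D/Vd = 711/175 ≈ 4.063 mg/L.
Cmax,ss = C₀/(1 − f) ≈ 4.063/0.6943 ≈ 5.852 mg/L.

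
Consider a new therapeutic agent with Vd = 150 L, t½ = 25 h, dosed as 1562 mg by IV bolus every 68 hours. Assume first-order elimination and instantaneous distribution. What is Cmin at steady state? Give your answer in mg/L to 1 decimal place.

1.9 mg/L

Over one 68-h interval, 68/25 ≈ 2.72 half-lives elapse, leaving f ≈ 0.1518 of each dose.
Single-dose peak C₀ = D/Vd = 1562/150 ≈ 10.413 mg/L.
Steady-state trough Cmin,ss = C₀·f/(1−f) ≈ 10.413 × 0.1518/0.8482 ≈ 1.864 mg/L.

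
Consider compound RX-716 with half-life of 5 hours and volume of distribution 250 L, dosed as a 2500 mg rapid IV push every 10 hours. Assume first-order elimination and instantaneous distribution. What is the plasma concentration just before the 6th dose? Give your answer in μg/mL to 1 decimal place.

3.3 μg/mL

f = (1/2)^(τ/t½) = (1/2)^(10/5) ≈ 0.2500.
C₀ = D/Vd = 2500/250 ≈ 10.000 μg/mL.
Before the 6th dose, 5 doses have been given. Superposition: Cmin = C₀·(f + f² + … + f^5).
≈ 10.000 × (0.2500 + 0.0625 + 0.0156 + 0.0039 + 0.0010) ≈ 10.000 × 0.3330 ≈ 3.330 μg/mL.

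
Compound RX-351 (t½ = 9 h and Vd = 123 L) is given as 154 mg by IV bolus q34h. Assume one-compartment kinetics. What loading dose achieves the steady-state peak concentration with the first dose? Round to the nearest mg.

166 mg

f = (1/2)^(34/9) ≈ 0.072908; accumulation ratio R = 1/(1−f) ≈ 1.07864.
Loading dose to hit Cmax,ss on first dose: D_load = D_maint·R ≈ 154 × 1.07864 ≈ 166.11 mg.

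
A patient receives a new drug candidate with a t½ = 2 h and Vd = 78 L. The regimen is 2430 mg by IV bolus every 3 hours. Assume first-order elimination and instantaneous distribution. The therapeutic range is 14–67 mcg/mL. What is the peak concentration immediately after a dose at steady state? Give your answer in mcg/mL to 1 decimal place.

48.2 mcg/mL

Over one 3-h interval, 3/2 ≈ 1.5 half-lives elapse, leaving f ≈ 0.3536 of each dose.
Accumulation ratio R = 1/(1 − f) ≈ 1/0.6464 ≈ 1.5470.
Each bolus raises the concentration by D/Vd = 2430/78 ≈ 31.154 mcg/mL.
Steady-state peak Cmax,ss = C₀·R ≈ 31.154 × 1.5470 ≈ 48.195 mcg/mL.
Peak 48.2 mcg/mL vs MTC 67 mcg/mL: below toxic threshold.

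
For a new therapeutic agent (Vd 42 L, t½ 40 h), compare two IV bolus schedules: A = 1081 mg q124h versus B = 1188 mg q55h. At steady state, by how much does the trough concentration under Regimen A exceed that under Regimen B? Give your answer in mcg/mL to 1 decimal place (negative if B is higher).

-14.4 mcg/mL

Regimen A: f = (1/2)^(124/40) ≈ 0.1166; Cmin,ss = (1081/42)·f/(1−f) ≈ 3.397 mcg/mL.
Regimen B: f = (1/2)^(55/40) ≈ 0.3856; Cmin,ss = (1188/42)·f/(1−f) ≈ 17.752 mcg/mL.
Difference ≈ 3.397 − 17.752 ≈ -14.355 mcg/mL.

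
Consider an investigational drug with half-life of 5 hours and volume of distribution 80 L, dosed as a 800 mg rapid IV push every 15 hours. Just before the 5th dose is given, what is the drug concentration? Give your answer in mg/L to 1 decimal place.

f = (1/2)^(τ/t½) = (1/2)^(15/5) ≈ 0.1250.
C₀ = D/Vd = 800/80 ≈ 10.000 mg/L.
Before the 5th dose, 4 doses have been given. Superposition: Cmin = C₀·(f + f² + … + f^4).
≈ 10.000 × (0.1250 + 0.0156 + 0.0020 + 0.0002) ≈ 10.000 × 0.1428 ≈ 1.428 mg/L.

1.4 mg/L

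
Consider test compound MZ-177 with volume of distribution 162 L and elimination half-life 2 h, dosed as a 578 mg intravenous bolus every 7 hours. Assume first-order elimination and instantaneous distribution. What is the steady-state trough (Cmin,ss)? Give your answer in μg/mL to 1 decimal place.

0.3 μg/mL

τ/t½ = 7/2 ≈ 3.5, so fraction remaining f = (1/2)^(7/2) ≈ 0.0884.
At steady state, accumulation factor R = 1/(1 − e^(−kτ)) ≈ 1.0970.
Single-dose peak C₀ = D/Vd = 578/162 ≈ 3.568 μg/mL.
Cmax,ss = C₀/(1 − f) ≈ 3.568/0.9116 ≈ 3.914 μg/mL.
Steady-state trough Cmin,ss = Cmax,ss·f ≈ 3.914 × 0.0884 ≈ 0.346 μg/mL.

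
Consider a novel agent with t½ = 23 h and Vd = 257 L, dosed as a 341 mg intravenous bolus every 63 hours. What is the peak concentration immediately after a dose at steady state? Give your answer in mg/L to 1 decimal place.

τ/t½ = 63/23 ≈ 2.7391, so fraction remaining f = (1/2)^(63/23) ≈ 0.1498.
Accumulation ratio R = 1/(1 − f) ≈ 1/0.8502 ≈ 1.1762.
Each bolus raises the concentration by D/Vd = 341/257 ≈ 1.327 mg/L.
Steady-state peak Cmax,ss = C₀·R ≈ 1.327 × 1.1762 ≈ 1.561 mg/L.

1.6 mg/L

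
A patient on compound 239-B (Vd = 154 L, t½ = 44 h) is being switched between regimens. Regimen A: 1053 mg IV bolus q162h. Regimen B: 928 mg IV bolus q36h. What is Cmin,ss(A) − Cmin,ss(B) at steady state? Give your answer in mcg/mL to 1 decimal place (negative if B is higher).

-7.3 mcg/mL

Regimen A: f = (1/2)^(162/44) ≈ 0.0779; Cmin,ss = (1053/154)·f/(1−f) ≈ 0.578 mcg/mL.
Regimen B: f = (1/2)^(36/44) ≈ 0.5672; Cmin,ss = (928/154)·f/(1−f) ≈ 7.897 mcg/mL.
Difference ≈ 0.578 − 7.897 ≈ -7.319 mcg/mL.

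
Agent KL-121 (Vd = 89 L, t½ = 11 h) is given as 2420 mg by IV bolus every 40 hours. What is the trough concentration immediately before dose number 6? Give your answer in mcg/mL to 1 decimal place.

2.4 mcg/mL

f = (1/2)^(τ/t½) = (1/2)^(40/11) ≈ 0.0804.
C₀ = D/Vd = 2420/89 ≈ 27.191 mcg/mL.
Before the 6th dose, 5 doses have been given. Superposition: Cmin = C₀·(f + f² + … + f^5).
≈ 27.191 × (0.0804 + 0.0065 + 0.0005 + 0.0000 + 0.0000) ≈ 27.191 × 0.0874 ≈ 2.376 mcg/mL.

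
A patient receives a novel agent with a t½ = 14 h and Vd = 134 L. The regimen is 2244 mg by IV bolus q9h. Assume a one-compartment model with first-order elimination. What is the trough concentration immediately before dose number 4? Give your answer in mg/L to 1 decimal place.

f = (1/2)^(τ/t½) = (1/2)^(9/14) ≈ 0.6404.
C₀ = D/Vd = 2244/134 ≈ 16.746 mg/L.
Before the 4th dose, 3 doses have been given. Superposition: Cmin = C₀·(f + f² + … + f^3).
≈ 16.746 × (0.6404 + 0.4101 + 0.2626) ≈ 16.746 × 1.3131 ≈ 21.989 mg/L.

22.0 mg/L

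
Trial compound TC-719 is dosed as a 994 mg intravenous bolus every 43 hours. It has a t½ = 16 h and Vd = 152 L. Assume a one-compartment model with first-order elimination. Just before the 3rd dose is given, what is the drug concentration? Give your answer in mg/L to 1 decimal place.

f = (1/2)^(τ/t½) = (1/2)^(43/16) ≈ 0.1552.
C₀ = D/Vd = 994/152 ≈ 6.539 mg/L.
Before the 3rd dose, 2 doses have been given. Superposition: Cmin = C₀·(f + f²).
≈ 6.539 × (0.1552 + 0.0241) ≈ 6.539 × 0.1793 ≈ 1.172 mg/L.

1.2 mg/L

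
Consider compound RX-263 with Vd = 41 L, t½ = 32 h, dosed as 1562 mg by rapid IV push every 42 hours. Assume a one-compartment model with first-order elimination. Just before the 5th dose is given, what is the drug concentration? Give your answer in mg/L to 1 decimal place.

25.0 mg/L

f = (1/2)^(τ/t½) = (1/2)^(42/32) ≈ 0.4026.
C₀ = D/Vd = 1562/41 ≈ 38.098 mg/L.
Before the 5th dose, 4 doses have been given. Superposition: Cmin = C₀·(f + f² + … + f^4).
≈ 38.098 × (0.4026 + 0.1621 + 0.0653 + 0.0263) ≈ 38.098 × 0.6563 ≈ 25.004 mg/L.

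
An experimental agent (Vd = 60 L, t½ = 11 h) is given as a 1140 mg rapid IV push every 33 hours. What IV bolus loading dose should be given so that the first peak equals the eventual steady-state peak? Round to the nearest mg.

f = (1/2)^(33/11) ≈ 0.125000; accumulation ratio R = 1/(1−f) ≈ 1.14286.
Loading dose to hit Cmax,ss on first dose: D_load = D_maint·R ≈ 1140 × 1.14286 ≈ 1302.86 mg.

1303 mg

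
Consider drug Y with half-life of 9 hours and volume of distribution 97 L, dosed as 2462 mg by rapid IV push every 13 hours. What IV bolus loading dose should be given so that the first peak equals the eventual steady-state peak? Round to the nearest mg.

f = (1/2)^(13/9) ≈ 0.367434; accumulation ratio R = 1/(1−f) ≈ 1.58086.
Loading dose to hit Cmax,ss on first dose: D_load = D_maint·R ≈ 2462 × 1.58086 ≈ 3892.08 mg.

3892 mg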